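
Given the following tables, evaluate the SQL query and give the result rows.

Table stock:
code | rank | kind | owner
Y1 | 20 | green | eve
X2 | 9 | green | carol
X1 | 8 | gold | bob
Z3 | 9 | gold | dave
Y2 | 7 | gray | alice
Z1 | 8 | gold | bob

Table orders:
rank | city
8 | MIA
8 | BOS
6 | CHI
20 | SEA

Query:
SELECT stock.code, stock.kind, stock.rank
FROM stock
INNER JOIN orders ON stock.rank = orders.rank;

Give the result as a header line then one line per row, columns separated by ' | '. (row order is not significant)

== RESULT ==
stock.code | stock.kind | stock.rank
Y1 | green | 20
X1 | gold | 8
X1 | gold | 8
Z1 | gold | 8
Z1 | gold | 8

Derivation:
After JOIN orders (5 rows):
stock.code | stock.rank | stock.kind | stock.owner | orders.rank | orders.city
Y1 | 20 | green | eve | 20 | SEA
X1 | 8 | gold | bob | 8 | MIA
X1 | 8 | gold | bob | 8 | BOS
Z1 | 8 | gold | bob | 8 | MIA
Z1 | 8 | gold | bob | 8 | BOS
After SELECT (5 rows):
stock.code | stock.kind | stock.rank
Y1 | green | 20
X1 | gold | 8
X1 | gold | 8
Z1 | gold | 8
Z1 | gold | 8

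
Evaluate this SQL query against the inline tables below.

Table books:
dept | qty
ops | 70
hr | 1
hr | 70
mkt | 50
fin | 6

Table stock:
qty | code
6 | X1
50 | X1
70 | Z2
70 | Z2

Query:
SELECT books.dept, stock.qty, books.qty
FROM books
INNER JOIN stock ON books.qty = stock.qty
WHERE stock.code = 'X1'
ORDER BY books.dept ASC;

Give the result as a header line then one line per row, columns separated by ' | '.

After JOIN stock (6 rows):
books.dept | books.qty | stock.qty | stock.code
ops | 70 | 70 | Z2
ops | 70 | 70 | Z2
hr | 70 | 70 | Z2
hr | 70 | 70 | Z2
mkt | 50 | 50 | X1
fin | 6 | 6 | X1
After WHERE (2 rows):
books.dept | books.qty | stock.qty | stock.code
mkt | 50 | 50 | X1
fin | 6 | 6 | X1
After SELECT (2 rows):
books.dept | stock.qty | books.qty
mkt | 50 | 50
fin | 6 | 6
After ORDER BY (2 rows):
books.dept | stock.qty | books.qty
fin | 6 | 6
mkt | 50 | 50

== RESULT ==
books.dept | stock.qty | books.qty
fin | 6 | 6
mkt | 50 | 50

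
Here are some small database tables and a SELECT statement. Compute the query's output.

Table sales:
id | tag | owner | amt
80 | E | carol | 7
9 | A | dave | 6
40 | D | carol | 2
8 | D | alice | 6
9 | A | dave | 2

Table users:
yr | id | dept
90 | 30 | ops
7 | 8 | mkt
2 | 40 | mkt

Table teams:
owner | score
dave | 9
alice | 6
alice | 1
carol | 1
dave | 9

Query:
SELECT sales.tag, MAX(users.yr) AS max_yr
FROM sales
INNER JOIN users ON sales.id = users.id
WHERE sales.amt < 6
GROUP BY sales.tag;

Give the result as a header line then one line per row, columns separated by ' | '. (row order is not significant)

== RESULT ==
sales.tag | max_yr
D | 2

Derivation:
After JOIN users (2 rows):
sales.id | sales.tag | sales.owner | sales.amt | users.yr | users.id | users.dept
40 | D | carol | 2 | 2 | 40 | mkt
8 | D | alice | 6 | 7 | 8 | mkt
After WHERE (1 rows):
sales.id | sales.tag | sales.owner | sales.amt | users.yr | users.id | users.dept
40 | D | carol | 2 | 2 | 40 | mkt
After GROUP BY (1 rows):
sales.tag | max_yr
D | 2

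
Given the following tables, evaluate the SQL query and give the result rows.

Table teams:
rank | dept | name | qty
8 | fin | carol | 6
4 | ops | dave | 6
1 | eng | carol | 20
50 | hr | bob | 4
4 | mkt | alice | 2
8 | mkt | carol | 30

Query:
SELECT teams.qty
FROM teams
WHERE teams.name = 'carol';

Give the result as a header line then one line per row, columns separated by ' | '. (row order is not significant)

After WHERE (3 rows):
teams.rank | teams.dept | teams.name | teams.qty
8 | fin | carol | 6
1 | eng | carol | 20
8 | mkt | carol | 30
After SELECT (3 rows):
teams.qty
6
20
30

== RESULT ==
teams.qty
6
20
30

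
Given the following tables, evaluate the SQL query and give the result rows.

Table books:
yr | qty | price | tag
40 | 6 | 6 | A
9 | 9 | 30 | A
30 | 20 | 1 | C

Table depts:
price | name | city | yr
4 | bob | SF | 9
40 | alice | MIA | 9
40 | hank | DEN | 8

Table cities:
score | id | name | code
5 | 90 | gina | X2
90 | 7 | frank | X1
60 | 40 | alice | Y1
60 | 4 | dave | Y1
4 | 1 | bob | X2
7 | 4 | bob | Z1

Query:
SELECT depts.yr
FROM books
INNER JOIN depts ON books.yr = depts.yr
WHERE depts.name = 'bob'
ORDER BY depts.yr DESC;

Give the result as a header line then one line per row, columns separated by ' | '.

After JOIN depts (2 rows):
books.yr | books.qty | books.price | books.tag | depts.price | depts.name | depts.city | depts.yr
9 | 9 | 30 | A | 4 | bob | SF | 9
9 | 9 | 30 | A | 40 | alice | MIA | 9
After WHERE (1 rows):
books.yr | books.qty | books.price | books.tag | depts.price | depts.name | depts.city | depts.yr
9 | 9 | 30 | A | 4 | bob | SF | 9
After SELECT (1 rows):
depts.yr
9
After ORDER BY (1 rows):
depts.yr
9

== RESULT ==
depts.yr
9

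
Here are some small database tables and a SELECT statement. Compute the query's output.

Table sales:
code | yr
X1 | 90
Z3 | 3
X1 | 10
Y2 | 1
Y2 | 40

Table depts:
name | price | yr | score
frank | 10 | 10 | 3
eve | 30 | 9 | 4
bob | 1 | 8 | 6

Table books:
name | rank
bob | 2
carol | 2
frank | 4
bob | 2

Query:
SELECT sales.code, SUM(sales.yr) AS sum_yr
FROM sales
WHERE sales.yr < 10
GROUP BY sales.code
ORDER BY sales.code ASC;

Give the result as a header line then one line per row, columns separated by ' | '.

== RESULT ==
sales.code | sum_yr
Y2 | 1
Z3 | 3

Derivation:
After WHERE (2 rows):
sales.code | sales.yr
Z3 | 3
Y2 | 1
After GROUP BY (2 rows):
sales.code | sum_yr
Z3 | 3
Y2 | 1
After ORDER BY (2 rows):
sales.code | sum_yr
Y2 | 1
Z3 | 3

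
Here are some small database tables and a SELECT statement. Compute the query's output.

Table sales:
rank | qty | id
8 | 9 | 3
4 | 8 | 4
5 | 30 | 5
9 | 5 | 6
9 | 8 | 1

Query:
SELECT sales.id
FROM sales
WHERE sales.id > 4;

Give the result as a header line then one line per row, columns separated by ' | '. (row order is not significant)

After WHERE (2 rows):
sales.rank | sales.qty | sales.id
5 | 30 | 5
9 | 5 | 6
After SELECT (2 rows):
sales.id
5
6

== RESULT ==
sales.id
5
6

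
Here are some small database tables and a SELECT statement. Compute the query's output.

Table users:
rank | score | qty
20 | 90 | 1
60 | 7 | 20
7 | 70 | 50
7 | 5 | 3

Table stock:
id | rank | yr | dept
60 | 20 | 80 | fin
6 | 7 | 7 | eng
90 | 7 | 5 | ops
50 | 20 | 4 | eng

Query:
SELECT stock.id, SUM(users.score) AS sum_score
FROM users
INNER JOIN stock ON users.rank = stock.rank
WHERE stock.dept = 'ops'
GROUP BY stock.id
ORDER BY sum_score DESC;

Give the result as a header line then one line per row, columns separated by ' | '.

After JOIN stock (6 rows):
users.rank | users.score | users.qty | stock.id | stock.rank | stock.yr | stock.dept
20 | 90 | 1 | 60 | 20 | 80 | fin
20 | 90 | 1 | 50 | 20 | 4 | eng
7 | 70 | 50 | 6 | 7 | 7 | eng
7 | 70 | 50 | 90 | 7 | 5 | ops
7 | 5 | 3 | 6 | 7 | 7 | eng
7 | 5 | 3 | 90 | 7 | 5 | ops
After WHERE (2 rows):
users.rank | users.score | users.qty | stock.id | stock.rank | stock.yr | stock.dept
7 | 70 | 50 | 90 | 7 | 5 | ops
7 | 5 | 3 | 90 | 7 | 5 | ops
After GROUP BY (1 rows):
stock.id | sum_score
90 | 75
After ORDER BY (1 rows):
stock.id | sum_score
90 | 75

== RESULT ==
stock.id | sum_score
90 | 75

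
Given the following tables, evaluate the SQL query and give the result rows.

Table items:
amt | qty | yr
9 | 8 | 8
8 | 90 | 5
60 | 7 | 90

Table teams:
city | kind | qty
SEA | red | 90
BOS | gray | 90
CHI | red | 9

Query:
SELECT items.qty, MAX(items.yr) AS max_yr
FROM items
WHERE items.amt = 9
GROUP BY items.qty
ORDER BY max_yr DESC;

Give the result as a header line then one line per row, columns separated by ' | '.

After WHERE (1 rows):
items.amt | items.qty | items.yr
9 | 8 | 8
After GROUP BY (1 rows):
items.qty | max_yr
8 | 8
After ORDER BY (1 rows):
items.qty | max_yr
8 | 8

== RESULT ==
items.qty | max_yr
8 | 8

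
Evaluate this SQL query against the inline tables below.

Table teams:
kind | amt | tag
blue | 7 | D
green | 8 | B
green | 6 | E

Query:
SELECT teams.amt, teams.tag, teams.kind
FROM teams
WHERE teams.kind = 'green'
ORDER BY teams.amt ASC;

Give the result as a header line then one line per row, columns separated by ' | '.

== RESULT ==
teams.amt | teams.tag | teams.kind
6 | E | green
8 | B | green

Derivation:
After WHERE (2 rows):
teams.kind | teams.amt | teams.tag
green | 8 | B
green | 6 | E
After SELECT (2 rows):
teams.amt | teams.tag | teams.kind
8 | B | green
6 | E | green
After ORDER BY (2 rows):
teams.amt | teams.tag | teams.kind
6 | E | green
8 | B | green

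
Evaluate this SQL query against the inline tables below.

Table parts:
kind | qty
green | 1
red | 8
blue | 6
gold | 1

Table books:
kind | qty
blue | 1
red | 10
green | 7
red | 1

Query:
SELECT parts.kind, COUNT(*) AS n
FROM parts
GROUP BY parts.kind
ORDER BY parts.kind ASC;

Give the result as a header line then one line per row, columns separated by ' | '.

After GROUP BY (4 rows):
parts.kind | n
green | 1
red | 1
blue | 1
gold | 1
After ORDER BY (4 rows):
parts.kind | n
blue | 1
gold | 1
green | 1
red | 1

== RESULT ==
parts.kind | n
blue | 1
gold | 1
green | 1
red | 1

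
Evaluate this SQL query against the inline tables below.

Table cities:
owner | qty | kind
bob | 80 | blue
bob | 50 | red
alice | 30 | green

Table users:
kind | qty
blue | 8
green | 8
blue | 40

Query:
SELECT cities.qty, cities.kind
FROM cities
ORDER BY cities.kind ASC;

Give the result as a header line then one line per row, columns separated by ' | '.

== RESULT ==
cities.qty | cities.kind
80 | blue
30 | green
50 | red

Derivation:
After SELECT (3 rows):
cities.qty | cities.kind
80 | blue
50 | red
30 | green
After ORDER BY (3 rows):
cities.qty | cities.kind
80 | blue
30 | green
50 | red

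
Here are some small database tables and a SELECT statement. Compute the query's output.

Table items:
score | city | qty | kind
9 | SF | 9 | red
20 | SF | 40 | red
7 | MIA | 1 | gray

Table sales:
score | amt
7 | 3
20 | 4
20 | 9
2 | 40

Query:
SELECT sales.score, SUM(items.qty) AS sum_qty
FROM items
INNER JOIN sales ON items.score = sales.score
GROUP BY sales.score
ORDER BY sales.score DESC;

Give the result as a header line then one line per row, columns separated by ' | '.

After JOIN sales (3 rows):
items.score | items.city | items.qty | items.kind | sales.score | sales.amt
20 | SF | 40 | red | 20 | 4
20 | SF | 40 | red | 20 | 9
7 | MIA | 1 | gray | 7 | 3
After GROUP BY (2 rows):
sales.score | sum_qty
20 | 80
7 | 1
After ORDER BY (2 rows):
sales.score | sum_qty
20 | 80
7 | 1

== RESULT ==
sales.score | sum_qty
20 | 80
7 | 1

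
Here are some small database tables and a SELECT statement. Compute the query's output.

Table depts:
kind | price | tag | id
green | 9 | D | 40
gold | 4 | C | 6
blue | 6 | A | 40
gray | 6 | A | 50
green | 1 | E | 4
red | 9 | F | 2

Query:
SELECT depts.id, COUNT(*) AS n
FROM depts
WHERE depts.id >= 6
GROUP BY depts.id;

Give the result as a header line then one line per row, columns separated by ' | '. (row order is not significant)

== RESULT ==
depts.id | n
40 | 2
6 | 1
50 | 1

Derivation:
After WHERE (4 rows):
depts.kind | depts.price | depts.tag | depts.id
green | 9 | D | 40
gold | 4 | C | 6
blue | 6 | A | 40
gray | 6 | A | 50
After GROUP BY (3 rows):
depts.id | n
40 | 2
6 | 1
50 | 1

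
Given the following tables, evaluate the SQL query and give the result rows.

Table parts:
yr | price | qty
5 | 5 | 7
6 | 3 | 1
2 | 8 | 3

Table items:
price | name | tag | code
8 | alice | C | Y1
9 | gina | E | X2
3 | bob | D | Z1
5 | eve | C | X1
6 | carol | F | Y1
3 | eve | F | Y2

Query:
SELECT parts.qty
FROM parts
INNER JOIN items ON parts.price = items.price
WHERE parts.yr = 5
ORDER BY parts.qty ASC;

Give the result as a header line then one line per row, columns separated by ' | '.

After JOIN items (4 rows):
parts.yr | parts.price | parts.qty | items.price | items.name | items.tag | items.code
5 | 5 | 7 | 5 | eve | C | X1
6 | 3 | 1 | 3 | bob | D | Z1
6 | 3 | 1 | 3 | eve | F | Y2
2 | 8 | 3 | 8 | alice | C | Y1
After WHERE (1 rows):
parts.yr | parts.price | parts.qty | items.price | items.name | items.tag | items.code
5 | 5 | 7 | 5 | eve | C | X1
After SELECT (1 rows):
parts.qty
7
After ORDER BY (1 rows):
parts.qty
7

== RESULT ==
parts.qty
7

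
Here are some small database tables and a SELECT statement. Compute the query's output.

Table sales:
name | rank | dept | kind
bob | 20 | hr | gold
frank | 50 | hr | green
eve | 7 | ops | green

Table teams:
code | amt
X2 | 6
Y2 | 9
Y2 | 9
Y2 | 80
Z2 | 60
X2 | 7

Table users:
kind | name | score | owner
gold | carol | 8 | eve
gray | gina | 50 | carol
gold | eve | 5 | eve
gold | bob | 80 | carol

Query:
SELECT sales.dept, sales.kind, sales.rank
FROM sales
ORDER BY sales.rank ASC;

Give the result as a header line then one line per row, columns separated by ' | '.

== RESULT ==
sales.dept | sales.kind | sales.rank
ops | green | 7
hr | gold | 20
hr | green | 50

Derivation:
After SELECT (3 rows):
sales.dept | sales.kind | sales.rank
hr | gold | 20
hr | green | 50
ops | green | 7
After ORDER BY (3 rows):
sales.dept | sales.kind | sales.rank
ops | green | 7
hr | gold | 20
hr | green | 50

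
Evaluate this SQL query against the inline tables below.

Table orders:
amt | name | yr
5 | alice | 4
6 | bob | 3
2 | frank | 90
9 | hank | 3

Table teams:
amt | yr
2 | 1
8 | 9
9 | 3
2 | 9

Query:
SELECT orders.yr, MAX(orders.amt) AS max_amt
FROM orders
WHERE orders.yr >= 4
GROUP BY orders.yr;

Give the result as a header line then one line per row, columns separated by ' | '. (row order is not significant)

After WHERE (2 rows):
orders.amt | orders.name | orders.yr
5 | alice | 4
2 | frank | 90
After GROUP BY (2 rows):
orders.yr | max_amt
4 | 5
90 | 2

== RESULT ==
orders.yr | max_amt
4 | 5
90 | 2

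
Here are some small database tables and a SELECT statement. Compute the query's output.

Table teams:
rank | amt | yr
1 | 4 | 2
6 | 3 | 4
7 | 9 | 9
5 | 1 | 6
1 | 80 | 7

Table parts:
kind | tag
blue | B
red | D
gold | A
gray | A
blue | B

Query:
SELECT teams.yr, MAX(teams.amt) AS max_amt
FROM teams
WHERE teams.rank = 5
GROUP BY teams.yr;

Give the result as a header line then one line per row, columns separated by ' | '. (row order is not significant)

== RESULT ==
teams.yr | max_amt
6 | 1

Derivation:
After WHERE (1 rows):
teams.rank | teams.amt | teams.yr
5 | 1 | 6
After GROUP BY (1 rows):
teams.yr | max_amt
6 | 1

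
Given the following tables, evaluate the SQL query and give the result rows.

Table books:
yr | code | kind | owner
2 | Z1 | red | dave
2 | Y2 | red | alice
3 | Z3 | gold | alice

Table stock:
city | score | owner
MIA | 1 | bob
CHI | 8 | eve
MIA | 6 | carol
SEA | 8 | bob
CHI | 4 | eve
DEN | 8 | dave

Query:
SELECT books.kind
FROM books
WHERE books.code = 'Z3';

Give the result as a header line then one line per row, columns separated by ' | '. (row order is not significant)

After WHERE (1 rows):
books.yr | books.code | books.kind | books.owner
3 | Z3 | gold | alice
After SELECT (1 rows):
books.kind
gold

== RESULT ==
books.kind
gold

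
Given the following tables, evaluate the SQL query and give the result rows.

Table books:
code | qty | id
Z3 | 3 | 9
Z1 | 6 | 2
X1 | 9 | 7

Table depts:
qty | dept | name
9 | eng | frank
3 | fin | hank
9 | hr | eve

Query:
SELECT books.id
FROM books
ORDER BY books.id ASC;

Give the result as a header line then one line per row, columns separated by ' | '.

== RESULT ==
books.id
2
7
9

Derivation:
After SELECT (3 rows):
books.id
9
2
7
After ORDER BY (3 rows):
books.id
2
7
9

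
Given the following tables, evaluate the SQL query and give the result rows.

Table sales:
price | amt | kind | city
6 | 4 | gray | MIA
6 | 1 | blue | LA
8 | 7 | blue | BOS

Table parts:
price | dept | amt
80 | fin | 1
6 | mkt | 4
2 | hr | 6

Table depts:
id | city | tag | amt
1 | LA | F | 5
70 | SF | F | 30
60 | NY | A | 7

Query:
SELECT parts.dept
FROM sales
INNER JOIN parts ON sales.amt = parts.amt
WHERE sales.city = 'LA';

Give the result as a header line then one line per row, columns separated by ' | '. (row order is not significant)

== RESULT ==
parts.dept
fin

Derivation:
After JOIN parts (2 rows):
sales.price | sales.amt | sales.kind | sales.city | parts.price | parts.dept | parts.amt
6 | 4 | gray | MIA | 6 | mkt | 4
6 | 1 | blue | LA | 80 | fin | 1
After WHERE (1 rows):
sales.price | sales.amt | sales.kind | sales.city | parts.price | parts.dept | parts.amt
6 | 1 | blue | LA | 80 | fin | 1
After SELECT (1 rows):
parts.dept
fin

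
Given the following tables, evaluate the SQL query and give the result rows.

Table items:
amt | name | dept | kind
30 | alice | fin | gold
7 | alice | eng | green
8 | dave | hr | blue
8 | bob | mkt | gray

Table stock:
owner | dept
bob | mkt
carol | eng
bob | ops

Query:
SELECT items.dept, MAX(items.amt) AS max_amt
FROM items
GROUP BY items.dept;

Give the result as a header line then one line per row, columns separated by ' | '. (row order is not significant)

After GROUP BY (4 rows):
items.dept | max_amt
fin | 30
eng | 7
hr | 8
mkt | 8

== RESULT ==
items.dept | max_amt
fin | 30
eng | 7
hr | 8
mkt | 8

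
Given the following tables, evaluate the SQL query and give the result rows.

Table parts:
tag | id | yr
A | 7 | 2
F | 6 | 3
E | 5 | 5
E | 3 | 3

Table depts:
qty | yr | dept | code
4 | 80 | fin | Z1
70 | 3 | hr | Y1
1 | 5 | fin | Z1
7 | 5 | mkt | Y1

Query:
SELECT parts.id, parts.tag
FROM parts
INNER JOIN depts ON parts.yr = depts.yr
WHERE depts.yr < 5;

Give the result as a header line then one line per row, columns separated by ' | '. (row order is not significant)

== RESULT ==
parts.id | parts.tag
6 | F
3 | E

Derivation:
After JOIN depts (4 rows):
parts.tag | parts.id | parts.yr | depts.qty | depts.yr | depts.dept | depts.code
F | 6 | 3 | 70 | 3 | hr | Y1
E | 5 | 5 | 1 | 5 | fin | Z1
E | 5 | 5 | 7 | 5 | mkt | Y1
E | 3 | 3 | 70 | 3 | hr | Y1
After WHERE (2 rows):
parts.tag | parts.id | parts.yr | depts.qty | depts.yr | depts.dept | depts.code
F | 6 | 3 | 70 | 3 | hr | Y1
E | 3 | 3 | 70 | 3 | hr | Y1
After SELECT (2 rows):
parts.id | parts.tag
6 | F
3 | E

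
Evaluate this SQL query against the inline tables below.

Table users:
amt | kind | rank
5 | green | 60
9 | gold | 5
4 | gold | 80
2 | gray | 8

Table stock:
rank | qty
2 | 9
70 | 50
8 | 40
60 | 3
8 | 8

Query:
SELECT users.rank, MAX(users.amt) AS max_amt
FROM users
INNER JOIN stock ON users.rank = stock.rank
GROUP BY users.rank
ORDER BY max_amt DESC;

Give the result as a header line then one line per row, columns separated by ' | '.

== RESULT ==
users.rank | max_amt
60 | 5
8 | 2

Derivation:
After JOIN stock (3 rows):
users.amt | users.kind | users.rank | stock.rank | stock.qty
5 | green | 60 | 60 | 3
2 | gray | 8 | 8 | 40
2 | gray | 8 | 8 | 8
After GROUP BY (2 rows):
users.rank | max_amt
60 | 5
8 | 2
After ORDER BY (2 rows):
users.rank | max_amt
60 | 5
8 | 2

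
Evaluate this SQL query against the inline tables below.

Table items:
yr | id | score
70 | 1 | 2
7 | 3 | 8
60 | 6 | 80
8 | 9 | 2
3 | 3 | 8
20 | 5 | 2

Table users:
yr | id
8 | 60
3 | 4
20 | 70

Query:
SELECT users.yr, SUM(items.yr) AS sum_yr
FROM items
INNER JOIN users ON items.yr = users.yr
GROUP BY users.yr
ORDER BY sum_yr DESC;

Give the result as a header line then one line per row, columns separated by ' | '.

== RESULT ==
users.yr | sum_yr
20 | 20
8 | 8
3 | 3

Derivation:
After JOIN users (3 rows):
items.yr | items.id | items.score | users.yr | users.id
8 | 9 | 2 | 8 | 60
3 | 3 | 8 | 3 | 4
20 | 5 | 2 | 20 | 70
After GROUP BY (3 rows):
users.yr | sum_yr
8 | 8
3 | 3
20 | 20
After ORDER BY (3 rows):
users.yr | sum_yr
20 | 20
8 | 8
3 | 3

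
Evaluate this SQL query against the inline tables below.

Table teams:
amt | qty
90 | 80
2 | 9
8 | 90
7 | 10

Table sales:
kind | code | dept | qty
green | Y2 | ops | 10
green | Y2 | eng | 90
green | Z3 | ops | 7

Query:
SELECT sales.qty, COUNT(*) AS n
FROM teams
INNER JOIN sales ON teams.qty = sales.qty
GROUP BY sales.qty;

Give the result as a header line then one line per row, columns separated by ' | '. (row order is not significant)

== RESULT ==
sales.qty | n
90 | 1
10 | 1

Derivation:
After JOIN sales (2 rows):
teams.amt | teams.qty | sales.kind | sales.code | sales.dept | sales.qty
8 | 90 | green | Y2 | eng | 90
7 | 10 | green | Y2 | ops | 10
After GROUP BY (2 rows):
sales.qty | n
90 | 1
10 | 1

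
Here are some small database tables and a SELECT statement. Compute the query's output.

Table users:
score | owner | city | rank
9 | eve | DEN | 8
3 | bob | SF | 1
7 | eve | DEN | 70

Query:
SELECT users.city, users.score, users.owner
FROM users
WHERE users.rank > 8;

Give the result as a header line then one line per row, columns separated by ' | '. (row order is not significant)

== RESULT ==
users.city | users.score | users.owner
DEN | 7 | eve

Derivation:
After WHERE (1 rows):
users.score | users.owner | users.city | users.rank
7 | eve | DEN | 70
After SELECT (1 rows):
users.city | users.score | users.owner
DEN | 7 | eve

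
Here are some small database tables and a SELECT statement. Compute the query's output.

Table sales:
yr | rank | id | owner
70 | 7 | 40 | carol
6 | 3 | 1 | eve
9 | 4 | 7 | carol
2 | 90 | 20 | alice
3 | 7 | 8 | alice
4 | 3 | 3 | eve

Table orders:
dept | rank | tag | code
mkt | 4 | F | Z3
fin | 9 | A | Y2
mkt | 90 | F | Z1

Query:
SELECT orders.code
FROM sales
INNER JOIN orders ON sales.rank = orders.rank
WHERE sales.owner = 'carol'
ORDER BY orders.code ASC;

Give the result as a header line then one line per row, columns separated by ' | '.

After JOIN orders (2 rows):
sales.yr | sales.rank | sales.id | sales.owner | orders.dept | orders.rank | orders.tag | orders.code
9 | 4 | 7 | carol | mkt | 4 | F | Z3
2 | 90 | 20 | alice | mkt | 90 | F | Z1
After WHERE (1 rows):
sales.yr | sales.rank | sales.id | sales.owner | orders.dept | orders.rank | orders.tag | orders.code
9 | 4 | 7 | carol | mkt | 4 | F | Z3
After SELECT (1 rows):
orders.code
Z3
After ORDER BY (1 rows):
orders.code
Z3

== RESULT ==
orders.code
Z3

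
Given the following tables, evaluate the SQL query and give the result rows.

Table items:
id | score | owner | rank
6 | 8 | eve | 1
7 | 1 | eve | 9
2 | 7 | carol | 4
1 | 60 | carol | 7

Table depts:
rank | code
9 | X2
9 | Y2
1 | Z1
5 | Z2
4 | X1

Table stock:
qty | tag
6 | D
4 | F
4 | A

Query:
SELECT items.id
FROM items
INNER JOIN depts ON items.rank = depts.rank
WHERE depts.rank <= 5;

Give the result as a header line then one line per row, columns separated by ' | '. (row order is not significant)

After JOIN depts (4 rows):
items.id | items.score | items.owner | items.rank | depts.rank | depts.code
6 | 8 | eve | 1 | 1 | Z1
7 | 1 | eve | 9 | 9 | X2
7 | 1 | eve | 9 | 9 | Y2
2 | 7 | carol | 4 | 4 | X1
After WHERE (2 rows):
items.id | items.score | items.owner | items.rank | depts.rank | depts.code
6 | 8 | eve | 1 | 1 | Z1
2 | 7 | carol | 4 | 4 | X1
After SELECT (2 rows):
items.id
6
2

== RESULT ==
items.id
6
2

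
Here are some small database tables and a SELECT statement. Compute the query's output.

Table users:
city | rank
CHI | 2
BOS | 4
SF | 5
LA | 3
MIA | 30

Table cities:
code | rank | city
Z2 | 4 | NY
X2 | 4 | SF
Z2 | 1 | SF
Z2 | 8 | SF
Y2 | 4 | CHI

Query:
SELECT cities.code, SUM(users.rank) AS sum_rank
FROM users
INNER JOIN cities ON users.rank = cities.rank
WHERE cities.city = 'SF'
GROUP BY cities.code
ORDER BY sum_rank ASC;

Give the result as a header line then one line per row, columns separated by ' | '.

After JOIN cities (3 rows):
users.city | users.rank | cities.code | cities.rank | cities.city
BOS | 4 | Z2 | 4 | NY
BOS | 4 | X2 | 4 | SF
BOS | 4 | Y2 | 4 | CHI
After WHERE (1 rows):
users.city | users.rank | cities.code | cities.rank | cities.city
BOS | 4 | X2 | 4 | SF
After GROUP BY (1 rows):
cities.code | sum_rank
X2 | 4
After ORDER BY (1 rows):
cities.code | sum_rank
X2 | 4

== RESULT ==
cities.code | sum_rank
X2 | 4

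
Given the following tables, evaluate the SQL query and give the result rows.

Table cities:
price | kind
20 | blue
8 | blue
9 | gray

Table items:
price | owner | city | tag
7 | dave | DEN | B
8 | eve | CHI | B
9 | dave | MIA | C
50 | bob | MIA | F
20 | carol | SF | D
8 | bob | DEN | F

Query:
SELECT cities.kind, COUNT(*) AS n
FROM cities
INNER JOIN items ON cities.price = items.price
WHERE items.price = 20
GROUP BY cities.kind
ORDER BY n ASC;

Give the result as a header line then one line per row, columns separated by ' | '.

== RESULT ==
cities.kind | n
blue | 1

Derivation:
After JOIN items (4 rows):
cities.price | cities.kind | items.price | items.owner | items.city | items.tag
20 | blue | 20 | carol | SF | D
8 | blue | 8 | eve | CHI | B
8 | blue | 8 | bob | DEN | F
9 | gray | 9 | dave | MIA | C
After WHERE (1 rows):
cities.price | cities.kind | items.price | items.owner | items.city | items.tag
20 | blue | 20 | carol | SF | D
After GROUP BY (1 rows):
cities.kind | n
blue | 1
After ORDER BY (1 rows):
cities.kind | n
blue | 1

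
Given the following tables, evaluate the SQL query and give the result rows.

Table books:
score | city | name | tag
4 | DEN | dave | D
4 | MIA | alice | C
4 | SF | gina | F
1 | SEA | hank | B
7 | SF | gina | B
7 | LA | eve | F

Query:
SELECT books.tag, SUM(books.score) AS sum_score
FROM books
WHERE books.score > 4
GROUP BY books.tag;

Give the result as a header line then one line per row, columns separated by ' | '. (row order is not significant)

== RESULT ==
books.tag | sum_score
B | 7
F | 7

Derivation:
After WHERE (2 rows):
books.score | books.city | books.name | books.tag
7 | SF | gina | B
7 | LA | eve | F
After GROUP BY (2 rows):
books.tag | sum_score
B | 7
F | 7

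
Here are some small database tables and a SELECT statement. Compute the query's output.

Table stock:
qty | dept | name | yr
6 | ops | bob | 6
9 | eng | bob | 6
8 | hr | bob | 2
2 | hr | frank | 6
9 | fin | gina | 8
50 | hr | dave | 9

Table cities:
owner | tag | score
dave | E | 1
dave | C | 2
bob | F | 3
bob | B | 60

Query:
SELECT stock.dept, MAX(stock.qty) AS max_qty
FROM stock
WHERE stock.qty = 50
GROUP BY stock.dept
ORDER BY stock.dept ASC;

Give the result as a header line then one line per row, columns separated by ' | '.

== RESULT ==
stock.dept | max_qty
hr | 50

Derivation:
After WHERE (1 rows):
stock.qty | stock.dept | stock.name | stock.yr
50 | hr | dave | 9
After GROUP BY (1 rows):
stock.dept | max_qty
hr | 50
After ORDER BY (1 rows):
stock.dept | max_qty
hr | 50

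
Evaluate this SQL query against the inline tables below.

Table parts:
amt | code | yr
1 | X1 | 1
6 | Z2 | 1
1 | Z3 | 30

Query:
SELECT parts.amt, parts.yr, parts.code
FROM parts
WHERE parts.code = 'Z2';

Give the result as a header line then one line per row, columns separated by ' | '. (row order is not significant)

== RESULT ==
parts.amt | parts.yr | parts.code
6 | 1 | Z2

Derivation:
After WHERE (1 rows):
parts.amt | parts.code | parts.yr
6 | Z2 | 1
After SELECT (1 rows):
parts.amt | parts.yr | parts.code
6 | 1 | Z2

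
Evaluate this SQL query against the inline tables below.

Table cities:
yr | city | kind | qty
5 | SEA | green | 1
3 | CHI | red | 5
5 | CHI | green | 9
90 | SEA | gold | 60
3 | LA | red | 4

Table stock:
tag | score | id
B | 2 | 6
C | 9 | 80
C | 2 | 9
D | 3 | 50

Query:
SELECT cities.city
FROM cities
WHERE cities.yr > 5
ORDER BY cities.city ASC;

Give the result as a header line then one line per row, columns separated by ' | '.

== RESULT ==
cities.city
SEA

Derivation:
After WHERE (1 rows):
cities.yr | cities.city | cities.kind | cities.qty
90 | SEA | gold | 60
After SELECT (1 rows):
cities.city
SEA
After ORDER BY (1 rows):
cities.city
SEA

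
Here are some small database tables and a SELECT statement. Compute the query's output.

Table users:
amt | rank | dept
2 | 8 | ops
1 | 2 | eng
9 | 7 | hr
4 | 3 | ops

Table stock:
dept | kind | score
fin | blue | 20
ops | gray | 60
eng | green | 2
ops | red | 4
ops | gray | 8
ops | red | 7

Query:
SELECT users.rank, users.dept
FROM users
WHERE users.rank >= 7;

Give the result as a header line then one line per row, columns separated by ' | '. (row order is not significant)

After WHERE (2 rows):
users.amt | users.rank | users.dept
2 | 8 | ops
9 | 7 | hr
After SELECT (2 rows):
users.rank | users.dept
8 | ops
7 | hr

== RESULT ==
users.rank | users.dept
8 | ops
7 | hr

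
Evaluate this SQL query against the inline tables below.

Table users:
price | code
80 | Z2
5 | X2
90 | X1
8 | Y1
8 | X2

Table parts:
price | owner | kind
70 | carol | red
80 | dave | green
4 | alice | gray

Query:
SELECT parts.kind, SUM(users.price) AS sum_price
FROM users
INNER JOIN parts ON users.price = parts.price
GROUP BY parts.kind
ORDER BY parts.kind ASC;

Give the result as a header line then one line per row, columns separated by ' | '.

== RESULT ==
parts.kind | sum_price
green | 80

Derivation:
After JOIN parts (1 rows):
users.price | users.code | parts.price | parts.owner | parts.kind
80 | Z2 | 80 | dave | green
After GROUP BY (1 rows):
parts.kind | sum_price
green | 80
After ORDER BY (1 rows):
parts.kind | sum_price
green | 80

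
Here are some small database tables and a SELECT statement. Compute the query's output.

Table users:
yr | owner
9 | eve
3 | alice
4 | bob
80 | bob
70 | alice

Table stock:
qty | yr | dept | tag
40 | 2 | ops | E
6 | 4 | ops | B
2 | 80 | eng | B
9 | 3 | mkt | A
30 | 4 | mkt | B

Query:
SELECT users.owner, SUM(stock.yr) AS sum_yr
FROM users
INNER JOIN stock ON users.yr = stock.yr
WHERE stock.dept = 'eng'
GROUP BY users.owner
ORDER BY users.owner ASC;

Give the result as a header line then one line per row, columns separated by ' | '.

After JOIN stock (4 rows):
users.yr | users.owner | stock.qty | stock.yr | stock.dept | stock.tag
3 | alice | 9 | 3 | mkt | A
4 | bob | 6 | 4 | ops | B
4 | bob | 30 | 4 | mkt | B
80 | bob | 2 | 80 | eng | B
After WHERE (1 rows):
users.yr | users.owner | stock.qty | stock.yr | stock.dept | stock.tag
80 | bob | 2 | 80 | eng | B
After GROUP BY (1 rows):
users.owner | sum_yr
bob | 80
After ORDER BY (1 rows):
users.owner | sum_yr
bob | 80

== RESULT ==
users.owner | sum_yr
bob | 80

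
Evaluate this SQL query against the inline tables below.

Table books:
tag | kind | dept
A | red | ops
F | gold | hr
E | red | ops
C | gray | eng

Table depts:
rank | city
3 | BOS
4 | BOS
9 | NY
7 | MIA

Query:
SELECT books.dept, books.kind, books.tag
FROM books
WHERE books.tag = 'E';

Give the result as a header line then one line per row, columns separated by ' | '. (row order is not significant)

== RESULT ==
books.dept | books.kind | books.tag
ops | red | E

Derivation:
After WHERE (1 rows):
books.tag | books.kind | books.dept
E | red | ops
After SELECT (1 rows):
books.dept | books.kind | books.tag
ops | red | E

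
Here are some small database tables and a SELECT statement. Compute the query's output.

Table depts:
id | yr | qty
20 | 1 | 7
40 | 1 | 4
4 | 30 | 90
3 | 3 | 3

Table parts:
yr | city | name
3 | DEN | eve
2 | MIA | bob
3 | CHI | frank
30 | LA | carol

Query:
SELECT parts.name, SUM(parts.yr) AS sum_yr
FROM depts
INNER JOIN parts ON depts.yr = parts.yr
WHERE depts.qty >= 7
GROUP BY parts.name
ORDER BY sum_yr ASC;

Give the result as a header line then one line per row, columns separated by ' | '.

== RESULT ==
parts.name | sum_yr
carol | 30

Derivation:
After JOIN parts (3 rows):
depts.id | depts.yr | depts.qty | parts.yr | parts.city | parts.name
4 | 30 | 90 | 30 | LA | carol
3 | 3 | 3 | 3 | DEN | eve
3 | 3 | 3 | 3 | CHI | frank
After WHERE (1 rows):
depts.id | depts.yr | depts.qty | parts.yr | parts.city | parts.name
4 | 30 | 90 | 30 | LA | carol
After GROUP BY (1 rows):
parts.name | sum_yr
carol | 30
After ORDER BY (1 rows):
parts.name | sum_yr
carol | 30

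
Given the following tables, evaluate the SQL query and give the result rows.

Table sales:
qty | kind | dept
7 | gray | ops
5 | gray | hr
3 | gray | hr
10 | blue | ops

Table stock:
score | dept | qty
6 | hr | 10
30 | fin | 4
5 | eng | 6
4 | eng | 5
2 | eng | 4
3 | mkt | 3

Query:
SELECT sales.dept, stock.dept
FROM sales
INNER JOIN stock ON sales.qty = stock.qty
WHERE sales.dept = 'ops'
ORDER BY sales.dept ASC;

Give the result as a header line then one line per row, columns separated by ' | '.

After JOIN stock (3 rows):
sales.qty | sales.kind | sales.dept | stock.score | stock.dept | stock.qty
5 | gray | hr | 4 | eng | 5
3 | gray | hr | 3 | mkt | 3
10 | blue | ops | 6 | hr | 10
After WHERE (1 rows):
sales.qty | sales.kind | sales.dept | stock.score | stock.dept | stock.qty
10 | blue | ops | 6 | hr | 10
After SELECT (1 rows):
sales.dept | stock.dept
ops | hr
After ORDER BY (1 rows):
sales.dept | stock.dept
ops | hr

== RESULT ==
sales.dept | stock.dept
ops | hr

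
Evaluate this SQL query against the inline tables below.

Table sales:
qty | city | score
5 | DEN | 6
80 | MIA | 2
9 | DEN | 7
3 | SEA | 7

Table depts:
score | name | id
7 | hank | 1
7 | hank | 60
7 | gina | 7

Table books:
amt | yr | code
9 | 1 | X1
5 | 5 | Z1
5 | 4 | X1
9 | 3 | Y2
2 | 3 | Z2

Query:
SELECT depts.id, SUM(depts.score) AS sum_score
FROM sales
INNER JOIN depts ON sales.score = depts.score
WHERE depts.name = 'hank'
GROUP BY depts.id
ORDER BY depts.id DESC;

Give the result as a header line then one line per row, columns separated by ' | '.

== RESULT ==
depts.id | sum_score
60 | 14
1 | 14

Derivation:
After JOIN depts (6 rows):
sales.qty | sales.city | sales.score | depts.score | depts.name | depts.id
9 | DEN | 7 | 7 | hank | 1
9 | DEN | 7 | 7 | hank | 60
9 | DEN | 7 | 7 | gina | 7
3 | SEA | 7 | 7 | hank | 1
3 | SEA | 7 | 7 | hank | 60
3 | SEA | 7 | 7 | gina | 7
After WHERE (4 rows):
sales.qty | sales.city | sales.score | depts.score | depts.name | depts.id
9 | DEN | 7 | 7 | hank | 1
9 | DEN | 7 | 7 | hank | 60
3 | SEA | 7 | 7 | hank | 1
3 | SEA | 7 | 7 | hank | 60
After GROUP BY (2 rows):
depts.id | sum_score
1 | 14
60 | 14
After ORDER BY (2 rows):
depts.id | sum_score
60 | 14
1 | 14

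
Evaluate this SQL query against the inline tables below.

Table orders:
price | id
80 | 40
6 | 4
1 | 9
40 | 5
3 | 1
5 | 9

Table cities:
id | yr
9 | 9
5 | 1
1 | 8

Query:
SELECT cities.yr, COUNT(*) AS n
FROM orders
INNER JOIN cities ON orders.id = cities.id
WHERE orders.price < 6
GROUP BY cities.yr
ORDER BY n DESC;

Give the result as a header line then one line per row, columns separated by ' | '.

After JOIN cities (4 rows):
orders.price | orders.id | cities.id | cities.yr
1 | 9 | 9 | 9
40 | 5 | 5 | 1
3 | 1 | 1 | 8
5 | 9 | 9 | 9
After WHERE (3 rows):
orders.price | orders.id | cities.id | cities.yr
1 | 9 | 9 | 9
3 | 1 | 1 | 8
5 | 9 | 9 | 9
After GROUP BY (2 rows):
cities.yr | n
9 | 2
8 | 1
After ORDER BY (2 rows):
cities.yr | n
9 | 2
8 | 1

== RESULT ==
cities.yr | n
9 | 2
8 | 1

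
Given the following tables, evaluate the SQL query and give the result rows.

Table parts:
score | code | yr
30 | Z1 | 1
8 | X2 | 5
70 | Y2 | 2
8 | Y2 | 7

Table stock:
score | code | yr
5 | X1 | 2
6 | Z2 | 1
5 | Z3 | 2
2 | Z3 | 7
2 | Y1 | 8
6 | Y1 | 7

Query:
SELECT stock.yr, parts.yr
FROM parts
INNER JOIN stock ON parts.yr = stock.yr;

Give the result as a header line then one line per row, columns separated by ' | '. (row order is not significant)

== RESULT ==
stock.yr | parts.yr
1 | 1
2 | 2
2 | 2
7 | 7
7 | 7

Derivation:
After JOIN stock (5 rows):
parts.score | parts.code | parts.yr | stock.score | stock.code | stock.yr
30 | Z1 | 1 | 6 | Z2 | 1
70 | Y2 | 2 | 5 | X1 | 2
70 | Y2 | 2 | 5 | Z3 | 2
8 | Y2 | 7 | 2 | Z3 | 7
8 | Y2 | 7 | 6 | Y1 | 7
After SELECT (5 rows):
stock.yr | parts.yr
1 | 1
2 | 2
2 | 2
7 | 7
7 | 7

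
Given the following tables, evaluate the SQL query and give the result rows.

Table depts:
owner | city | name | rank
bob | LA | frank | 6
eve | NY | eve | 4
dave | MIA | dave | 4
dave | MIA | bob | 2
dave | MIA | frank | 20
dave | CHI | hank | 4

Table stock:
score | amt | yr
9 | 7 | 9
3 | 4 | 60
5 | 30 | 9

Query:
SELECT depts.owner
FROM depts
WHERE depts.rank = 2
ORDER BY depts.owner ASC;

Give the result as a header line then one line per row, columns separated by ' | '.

== RESULT ==
depts.owner
dave

Derivation:
After WHERE (1 rows):
depts.owner | depts.city | depts.name | depts.rank
dave | MIA | bob | 2
After SELECT (1 rows):
depts.owner
dave
After ORDER BY (1 rows):
depts.owner
dave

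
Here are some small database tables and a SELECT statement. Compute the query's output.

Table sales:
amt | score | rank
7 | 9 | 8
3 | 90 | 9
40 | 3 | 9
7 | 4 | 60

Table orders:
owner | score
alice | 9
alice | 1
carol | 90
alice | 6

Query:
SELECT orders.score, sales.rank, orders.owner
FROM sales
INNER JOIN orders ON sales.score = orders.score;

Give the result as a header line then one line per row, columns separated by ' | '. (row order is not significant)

== RESULT ==
orders.score | sales.rank | orders.owner
9 | 8 | alice
90 | 9 | carol

Derivation:
After JOIN orders (2 rows):
sales.amt | sales.score | sales.rank | orders.owner | orders.score
7 | 9 | 8 | alice | 9
3 | 90 | 9 | carol | 90
After SELECT (2 rows):
orders.score | sales.rank | orders.owner
9 | 8 | alice
90 | 9 | carol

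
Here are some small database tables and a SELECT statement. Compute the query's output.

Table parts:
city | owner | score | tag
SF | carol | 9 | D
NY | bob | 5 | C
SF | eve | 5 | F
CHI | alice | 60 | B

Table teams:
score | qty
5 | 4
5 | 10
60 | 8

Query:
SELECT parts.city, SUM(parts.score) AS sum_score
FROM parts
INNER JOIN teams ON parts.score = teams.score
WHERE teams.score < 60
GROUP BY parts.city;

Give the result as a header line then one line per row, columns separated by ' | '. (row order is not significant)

== RESULT ==
parts.city | sum_score
NY | 10
SF | 10

Derivation:
After JOIN teams (5 rows):
parts.city | parts.owner | parts.score | parts.tag | teams.score | teams.qty
NY | bob | 5 | C | 5 | 4
NY | bob | 5 | C | 5 | 10
SF | eve | 5 | F | 5 | 4
SF | eve | 5 | F | 5 | 10
CHI | alice | 60 | B | 60 | 8
After WHERE (4 rows):
parts.city | parts.owner | parts.score | parts.tag | teams.score | teams.qty
NY | bob | 5 | C | 5 | 4
NY | bob | 5 | C | 5 | 10
SF | eve | 5 | F | 5 | 4
SF | eve | 5 | F | 5 | 10
After GROUP BY (2 rows):
parts.city | sum_score
NY | 10
SF | 10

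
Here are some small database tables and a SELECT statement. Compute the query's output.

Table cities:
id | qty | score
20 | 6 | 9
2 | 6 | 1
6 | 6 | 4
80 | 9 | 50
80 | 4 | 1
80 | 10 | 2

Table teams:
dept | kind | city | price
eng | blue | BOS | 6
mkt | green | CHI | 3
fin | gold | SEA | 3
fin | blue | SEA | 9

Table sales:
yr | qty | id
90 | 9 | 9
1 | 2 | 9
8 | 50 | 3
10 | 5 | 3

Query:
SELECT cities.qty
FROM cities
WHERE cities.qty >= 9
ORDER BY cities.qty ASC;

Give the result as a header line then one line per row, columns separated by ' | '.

== RESULT ==
cities.qty
9
10

Derivation:
After WHERE (2 rows):
cities.id | cities.qty | cities.score
80 | 9 | 50
80 | 10 | 2
After SELECT (2 rows):
cities.qty
9
10
After ORDER BY (2 rows):
cities.qty
9
10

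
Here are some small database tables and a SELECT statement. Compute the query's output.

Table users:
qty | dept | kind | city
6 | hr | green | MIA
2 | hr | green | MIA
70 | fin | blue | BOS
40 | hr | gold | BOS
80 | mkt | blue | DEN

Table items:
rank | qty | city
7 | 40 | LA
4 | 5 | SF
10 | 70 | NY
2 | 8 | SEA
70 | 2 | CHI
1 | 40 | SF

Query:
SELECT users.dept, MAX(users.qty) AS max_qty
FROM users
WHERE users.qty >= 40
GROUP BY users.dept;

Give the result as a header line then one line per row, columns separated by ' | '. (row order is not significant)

== RESULT ==
users.dept | max_qty
fin | 70
hr | 40
mkt | 80

Derivation:
After WHERE (3 rows):
users.qty | users.dept | users.kind | users.city
70 | fin | blue | BOS
40 | hr | gold | BOS
80 | mkt | blue | DEN
After GROUP BY (3 rows):
users.dept | max_qty
fin | 70
hr | 40
mkt | 80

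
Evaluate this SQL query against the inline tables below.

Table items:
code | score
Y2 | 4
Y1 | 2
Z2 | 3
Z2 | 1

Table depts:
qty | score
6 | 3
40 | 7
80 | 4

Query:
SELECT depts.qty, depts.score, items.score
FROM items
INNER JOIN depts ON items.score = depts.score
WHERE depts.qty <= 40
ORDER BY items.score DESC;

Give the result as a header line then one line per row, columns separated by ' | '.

After JOIN depts (2 rows):
items.code | items.score | depts.qty | depts.score
Y2 | 4 | 80 | 4
Z2 | 3 | 6 | 3
After WHERE (1 rows):
items.code | items.score | depts.qty | depts.score
Z2 | 3 | 6 | 3
After SELECT (1 rows):
depts.qty | depts.score | items.score
6 | 3 | 3
After ORDER BY (1 rows):
depts.qty | depts.score | items.score
6 | 3 | 3

== RESULT ==
depts.qty | depts.score | items.score
6 | 3 | 3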